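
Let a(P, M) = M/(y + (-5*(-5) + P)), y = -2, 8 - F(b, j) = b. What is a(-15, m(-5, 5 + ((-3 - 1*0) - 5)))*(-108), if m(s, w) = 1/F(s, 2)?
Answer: -27/26 ≈ -1.0385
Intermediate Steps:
F(b, j) = 8 - b
m(s, w) = 1/(8 - s)
a(P, M) = M/(23 + P) (a(P, M) = M/(-2 + (-5*(-5) + P)) = M/(-2 + (25 + P)) = M/(23 + P))
a(-15, m(-5, 5 + ((-3 - 1*0) - 5)))*(-108) = ((-1/(-8 - 5))/(23 - 15))*(-108) = (-1/(-13)/8)*(-108) = (-1*(-1/13)*(1/8))*(-108) = ((1/13)*(1/8))*(-108) = (1/104)*(-108) = -27/26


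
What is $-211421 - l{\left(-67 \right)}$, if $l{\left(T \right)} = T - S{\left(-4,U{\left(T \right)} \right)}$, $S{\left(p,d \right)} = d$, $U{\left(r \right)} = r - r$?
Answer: $-211354$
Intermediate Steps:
$U{\left(r \right)} = 0$
$l{\left(T \right)} = T$ ($l{\left(T \right)} = T - 0 = T + 0 = T$)
$-211421 - l{\left(-67 \right)} = -211421 - -67 = -211421 + 67 = -211354$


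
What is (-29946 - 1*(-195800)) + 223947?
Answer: 389801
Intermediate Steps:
(-29946 - 1*(-195800)) + 223947 = (-29946 + 195800) + 223947 = 165854 + 223947 = 389801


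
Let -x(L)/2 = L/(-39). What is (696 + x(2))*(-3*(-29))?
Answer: 787292/13 ≈ 60561.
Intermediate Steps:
x(L) = 2*L/39 (x(L) = -2*L/(-39) = -2*L*(-1)/39 = -(-2)*L/39 = 2*L/39)
(696 + x(2))*(-3*(-29)) = (696 + (2/39)*2)*(-3*(-29)) = (696 + 4/39)*87 = (27148/39)*87 = 787292/13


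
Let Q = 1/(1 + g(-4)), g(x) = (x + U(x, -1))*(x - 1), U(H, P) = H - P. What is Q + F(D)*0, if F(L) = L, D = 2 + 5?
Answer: 1/36 ≈ 0.027778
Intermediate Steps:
g(x) = (1 + 2*x)*(-1 + x) (g(x) = (x + (x - 1*(-1)))*(x - 1) = (x + (x + 1))*(-1 + x) = (x + (1 + x))*(-1 + x) = (1 + 2*x)*(-1 + x))
D = 7
Q = 1/36 (Q = 1/(1 + (-1 - 1*(-4) + 2*(-4)**2)) = 1/(1 + (-1 + 4 + 2*16)) = 1/(1 + (-1 + 4 + 32)) = 1/(1 + 35) = 1/36 ≈ 0.027778)
Q + F(D)*0 = 1/36 + 7*0 = 1/36 + 0 = 1/36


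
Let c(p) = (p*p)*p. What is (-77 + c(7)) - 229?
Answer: 37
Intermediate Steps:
c(p) = p³ (c(p) = p²*p = p³)
(-77 + c(7)) - 229 = (-77 + 7³) - 229 = (-77 + 343) - 229 = 266 - 229 = 37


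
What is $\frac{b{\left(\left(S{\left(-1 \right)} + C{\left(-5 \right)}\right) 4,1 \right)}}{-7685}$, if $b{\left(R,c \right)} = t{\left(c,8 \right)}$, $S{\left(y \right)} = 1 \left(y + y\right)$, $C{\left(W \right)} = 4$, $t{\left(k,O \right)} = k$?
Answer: $- \frac{1}{7685} \approx -0.00013012$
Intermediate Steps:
$S{\left(y \right)} = 2 y$ ($S{\left(y \right)} = 1 \cdot 2 y = 2 y$)
$b{\left(R,c \right)} = c$
$\frac{b{\left(\left(S{\left(-1 \right)} + C{\left(-5 \right)}\right) 4,1 \right)}}{-7685} = 1 \frac{1}{-7685} = 1 \left(- \frac{1}{7685}\right) = - \frac{1}{7685}$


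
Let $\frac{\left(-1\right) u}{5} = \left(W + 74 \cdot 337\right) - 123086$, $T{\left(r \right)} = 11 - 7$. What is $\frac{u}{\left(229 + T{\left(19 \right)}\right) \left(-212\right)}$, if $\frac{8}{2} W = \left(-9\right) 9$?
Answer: $- \frac{1963365}{197584} \approx -9.9369$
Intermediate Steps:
$T{\left(r \right)} = 4$ ($T{\left(r \right)} = 11 - 7 = 4$)
$W = - \frac{81}{4}$ ($W = \frac{\left(-9\right) 9}{4} = \frac{1}{4} \left(-81\right) = - \frac{81}{4} \approx -20.25$)
$u = \frac{1963365}{4}$ ($u = - 5 \left(\left(- \frac{81}{4} + 74 \cdot 337\right) - 123086\right) = - 5 \left(\left(- \frac{81}{4} + 24938\right) - 123086\right) = - 5 \left(\frac{99671}{4} - 123086\right) = \left(-5\right) \left(- \frac{392673}{4}\right) = \frac{1963365}{4} \approx 4.9084 \cdot 10^{5}$)
$\frac{u}{\left(229 + T{\left(19 \right)}\right) \left(-212\right)} = \frac{1963365}{4 \left(229 + 4\right) \left(-212\right)} = \frac{1963365}{4 \cdot 233 \left(-212\right)} = \frac{1963365}{4 \left(-49396\right)} = \frac{1963365}{4} \left(- \frac{1}{49396}\right) = - \frac{1963365}{197584}$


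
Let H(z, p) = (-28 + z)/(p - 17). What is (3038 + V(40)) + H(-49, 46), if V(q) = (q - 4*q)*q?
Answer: -51175/29 ≈ -1764.7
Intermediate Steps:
H(z, p) = (-28 + z)/(-17 + p)
V(q) = -3*q² (V(q) = (-3*q)*q = -3*q²)
(3038 + V(40)) + H(-49, 46) = (3038 - 3*40²) + (-28 - 49)/(-17 + 46) = (3038 - 3*1600) - 77/29 = (3038 - 4800) + (1/29)*(-77) = -1762 - 77/29 = -51175/29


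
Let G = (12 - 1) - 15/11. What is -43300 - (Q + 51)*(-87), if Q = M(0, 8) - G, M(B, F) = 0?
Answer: -436715/11 ≈ -39701.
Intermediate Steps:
G = 106/11 (G = 11 - 15*1/11 = 11 - 15/11 = 106/11 ≈ 9.6364)
Q = -106/11 (Q = 0 - 1*106/11 = 0 - 106/11 = -106/11 ≈ -9.6364)
-43300 - (Q + 51)*(-87) = -43300 - (-106/11 + 51)*(-87) = -43300 - 455*(-87)/11 = -43300 - 1*(-39585/11) = -43300 + 39585/11 = -436715/11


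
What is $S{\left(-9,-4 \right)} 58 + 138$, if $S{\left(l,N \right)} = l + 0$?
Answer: $-384$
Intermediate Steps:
$S{\left(l,N \right)} = l$
$S{\left(-9,-4 \right)} 58 + 138 = \left(-9\right) 58 + 138 = -522 + 138 = -384$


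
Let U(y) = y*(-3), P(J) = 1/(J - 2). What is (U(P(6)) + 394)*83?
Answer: 130559/4 ≈ 32640.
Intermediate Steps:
P(J) = 1/(-2 + J)
U(y) = -3*y
(U(P(6)) + 394)*83 = (-3/(-2 + 6) + 394)*83 = (-3/4 + 394)*83 = (-3*¼ + 394)*83 = (-¾ + 394)*83 = (1573/4)*83 = 130559/4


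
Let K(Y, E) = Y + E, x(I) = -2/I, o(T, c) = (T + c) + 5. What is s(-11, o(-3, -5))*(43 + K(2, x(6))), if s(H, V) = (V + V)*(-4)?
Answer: 1072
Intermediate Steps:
o(T, c) = 5 + T + c
K(Y, E) = E + Y
s(H, V) = -8*V (s(H, V) = (2*V)*(-4) = -8*V)
s(-11, o(-3, -5))*(43 + K(2, x(6))) = (-8*(5 - 3 - 5))*(43 + (-2/6 + 2)) = (-8*(-3))*(43 + (-2*⅙ + 2)) = 24*(43 + (-⅓ + 2)) = 24*(43 + 5/3) = 24*(134/3) = 1072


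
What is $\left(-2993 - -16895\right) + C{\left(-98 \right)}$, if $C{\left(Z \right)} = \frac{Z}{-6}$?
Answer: $\frac{41755}{3} \approx 13918.0$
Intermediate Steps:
$C{\left(Z \right)} = - \frac{Z}{6}$ ($C{\left(Z \right)} = Z \left(- \frac{1}{6}\right) = - \frac{Z}{6}$)
$\left(-2993 - -16895\right) + C{\left(-98 \right)} = \left(-2993 - -16895\right) - - \frac{49}{3} = \left(-2993 + 16895\right) + \frac{49}{3} = 13902 + \frac{49}{3} = \frac{41755}{3}$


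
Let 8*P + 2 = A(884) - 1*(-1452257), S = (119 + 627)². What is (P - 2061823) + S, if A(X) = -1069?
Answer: -5295635/4 ≈ -1.3239e+6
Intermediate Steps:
S = 556516 (S = 746² = 556516)
P = 725593/4 (P = -¼ + (-1069 - 1*(-1452257))/8 = -¼ + (-1069 + 1452257)/8 = -¼ + (⅛)*1451188 = -¼ + 362797/2 = 725593/4 ≈ 1.8140e+5)
(P - 2061823) + S = (725593/4 - 2061823) + 556516 = -7521699/4 + 556516 = -5295635/4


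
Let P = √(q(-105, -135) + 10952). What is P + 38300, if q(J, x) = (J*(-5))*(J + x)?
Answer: 38300 + 2*I*√28762 ≈ 38300.0 + 339.19*I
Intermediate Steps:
q(J, x) = -5*J*(J + x) (q(J, x) = (-5*J)*(J + x) = -5*J*(J + x))
P = 2*I*√28762 (P = √(-5*(-105)*(-105 - 135) + 10952) = √(-5*(-105)*(-240) + 10952) = √(-126000 + 10952) = √(-115048) = 2*I*√28762 ≈ 339.19*I)
P + 38300 = 2*I*√28762 + 38300 = 38300 + 2*I*√28762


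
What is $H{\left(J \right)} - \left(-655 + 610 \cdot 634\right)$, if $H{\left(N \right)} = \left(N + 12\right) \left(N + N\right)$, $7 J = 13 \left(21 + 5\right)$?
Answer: $- \frac{18632893}{49} \approx -3.8026 \cdot 10^{5}$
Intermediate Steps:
$J = \frac{338}{7}$ ($J = \frac{13 \left(21 + 5\right)}{7} = \frac{13 \cdot 26}{7} = \frac{1}{7} \cdot 338 = \frac{338}{7} \approx 48.286$)
$H{\left(N \right)} = 2 N \left(12 + N\right)$ ($H{\left(N \right)} = \left(12 + N\right) 2 N = 2 N \left(12 + N\right)$)
$H{\left(J \right)} - \left(-655 + 610 \cdot 634\right) = 2 \cdot \frac{338}{7} \left(12 + \frac{338}{7}\right) - \left(-655 + 610 \cdot 634\right) = 2 \cdot \frac{338}{7} \cdot \frac{422}{7} - \left(-655 + 386740\right) = \frac{285272}{49} - 386085 = - \frac{18632893}{49}$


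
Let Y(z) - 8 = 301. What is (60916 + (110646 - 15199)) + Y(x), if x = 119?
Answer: 156672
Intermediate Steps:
Y(z) = 309 (Y(z) = 8 + 301 = 309)
(60916 + (110646 - 15199)) + Y(x) = (60916 + (110646 - 15199)) + 309 = (60916 + 95447) + 309 = 156363 + 309 = 156672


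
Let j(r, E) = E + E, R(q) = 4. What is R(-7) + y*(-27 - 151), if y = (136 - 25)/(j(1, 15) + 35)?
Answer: -19498/65 ≈ -299.97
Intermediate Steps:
j(r, E) = 2*E
y = 111/65 (y = (136 - 25)/(2*15 + 35) = 111/(30 + 35) = 111/65 ≈ 1.7077)
R(-7) + y*(-27 - 151) = 4 + 111*(-27 - 151)/65 = 4 + (111/65)*(-178) = 4 - 19758/65 = -19498/65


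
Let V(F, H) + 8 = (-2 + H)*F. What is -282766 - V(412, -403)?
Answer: -115898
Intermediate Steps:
V(F, H) = -8 + F*(-2 + H) (V(F, H) = -8 + (-2 + H)*F = -8 + F*(-2 + H))
-282766 - V(412, -403) = -282766 - (-8 - 2*412 + 412*(-403)) = -282766 - (-8 - 824 - 166036) = -282766 - 1*(-166868) = -282766 + 166868 = -115898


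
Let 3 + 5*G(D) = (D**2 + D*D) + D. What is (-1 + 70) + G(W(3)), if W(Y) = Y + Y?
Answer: 84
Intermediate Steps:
W(Y) = 2*Y
G(D) = -3/5 + D/5 + 2*D**2/5 (G(D) = -3/5 + ((D**2 + D*D) + D)/5 = -3/5 + ((D**2 + D**2) + D)/5 = -3/5 + (2*D**2 + D)/5 = -3/5 + (D + 2*D**2)/5 = -3/5 + (D/5 + 2*D**2/5) = -3/5 + D/5 + 2*D**2/5)
(-1 + 70) + G(W(3)) = (-1 + 70) + (-3/5 + (2*3)/5 + 2*(2*3)**2/5) = 69 + (-3/5 + (1/5)*6 + (2/5)*6**2) = 69 + (-3/5 + 6/5 + (2/5)*36) = 69 + (-3/5 + 6/5 + 72/5) = 69 + 15 = 84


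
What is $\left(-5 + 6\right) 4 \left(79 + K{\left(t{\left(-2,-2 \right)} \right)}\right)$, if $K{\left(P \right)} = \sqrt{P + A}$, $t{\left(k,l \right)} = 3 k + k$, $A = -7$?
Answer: $316 + 4 i \sqrt{15} \approx 316.0 + 15.492 i$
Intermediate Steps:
$t{\left(k,l \right)} = 4 k$
$K{\left(P \right)} = \sqrt{-7 + P}$ ($K{\left(P \right)} = \sqrt{P - 7} = \sqrt{-7 + P}$)
$\left(-5 + 6\right) 4 \left(79 + K{\left(t{\left(-2,-2 \right)} \right)}\right) = \left(-5 + 6\right) 4 \left(79 + \sqrt{-7 + 4 \left(-2\right)}\right) = 1 \cdot 4 \left(79 + \sqrt{-7 - 8}\right) = 4 \left(79 + \sqrt{-15}\right) = 4 \left(79 + i \sqrt{15}\right) = 316 + 4 i \sqrt{15}$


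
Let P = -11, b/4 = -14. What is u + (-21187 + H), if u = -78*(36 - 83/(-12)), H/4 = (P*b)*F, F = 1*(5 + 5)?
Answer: 211/2 ≈ 105.50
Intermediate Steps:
F = 10 (F = 1*10 = 10)
b = -56 (b = 4*(-14) = -56)
H = 24640 (H = 4*(-11*(-56)*10) = 4*(616*10) = 4*6160 = 24640)
u = -6695/2 (u = -78*(36 - 83*(-1/12)) = -78*(36 + 83/12) = -78*515/12 = -6695/2 ≈ -3347.5)
u + (-21187 + H) = -6695/2 + (-21187 + 24640) = -6695/2 + 3453 = 211/2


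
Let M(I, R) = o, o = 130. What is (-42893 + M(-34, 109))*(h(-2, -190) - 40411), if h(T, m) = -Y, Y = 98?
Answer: 1732286367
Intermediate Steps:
M(I, R) = 130
h(T, m) = -98 (h(T, m) = -1*98 = -98)
(-42893 + M(-34, 109))*(h(-2, -190) - 40411) = (-42893 + 130)*(-98 - 40411) = -42763*(-40509) = 1732286367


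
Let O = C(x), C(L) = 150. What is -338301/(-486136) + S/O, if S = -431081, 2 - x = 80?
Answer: -104756623933/36460200 ≈ -2873.2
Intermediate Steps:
x = -78 (x = 2 - 1*80 = 2 - 80 = -78)
O = 150
-338301/(-486136) + S/O = -338301/(-486136) - 431081/150 = -338301*(-1/486136) - 431081*1/150 = 338301/486136 - 431081/150 = -104756623933/36460200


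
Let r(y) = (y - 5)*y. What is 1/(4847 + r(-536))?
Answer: 1/294823 ≈ 3.3919e-6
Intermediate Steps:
r(y) = y*(-5 + y) (r(y) = (-5 + y)*y = y*(-5 + y))
1/(4847 + r(-536)) = 1/(4847 - 536*(-5 - 536)) = 1/(4847 - 536*(-541)) = 1/(4847 + 289976) = 1/294823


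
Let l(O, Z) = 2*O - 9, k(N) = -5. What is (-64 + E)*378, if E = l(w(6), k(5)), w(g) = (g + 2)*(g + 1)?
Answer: 14742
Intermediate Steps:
w(g) = (1 + g)*(2 + g) (w(g) = (2 + g)*(1 + g) = (1 + g)*(2 + g))
l(O, Z) = -9 + 2*O
E = 103 (E = -9 + 2*(2 + 6**2 + 3*6) = -9 + 2*(2 + 36 + 18) = -9 + 2*56 = -9 + 112 = 103)
(-64 + E)*378 = (-64 + 103)*378 = 39*378 = 14742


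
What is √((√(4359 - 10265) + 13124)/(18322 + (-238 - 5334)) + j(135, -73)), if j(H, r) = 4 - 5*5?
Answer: √(-129859260 + 510*I*√5906)/2550 ≈ 0.00067439 + 4.4689*I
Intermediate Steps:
j(H, r) = -21 (j(H, r) = 4 - 25 = -21)
√((√(4359 - 10265) + 13124)/(18322 + (-238 - 5334)) + j(135, -73)) = √((√(4359 - 10265) + 13124)/(18322 + (-238 - 5334)) - 21) = √((√(-5906) + 13124)/(18322 - 5572) - 21) = √((I*√5906 + 13124)/12750 - 21) = √((13124 + I*√5906)*(1/12750) - 21) = √((386/375 + I*√5906/12750) - 21) = √(-7489/375 + I*√5906/12750)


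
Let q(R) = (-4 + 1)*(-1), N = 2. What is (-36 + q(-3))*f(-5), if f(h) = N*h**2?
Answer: -1650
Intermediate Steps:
q(R) = 3 (q(R) = -3*(-1) = 3)
f(h) = 2*h**2
(-36 + q(-3))*f(-5) = (-36 + 3)*(2*(-5)**2) = -66*25 = -33*50 = -1650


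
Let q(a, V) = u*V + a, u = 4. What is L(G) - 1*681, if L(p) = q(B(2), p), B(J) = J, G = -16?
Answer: -743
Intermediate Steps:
q(a, V) = a + 4*V (q(a, V) = 4*V + a = a + 4*V)
L(p) = 2 + 4*p
L(G) - 1*681 = (2 + 4*(-16)) - 1*681 = (2 - 64) - 681 = -62 - 681 = -743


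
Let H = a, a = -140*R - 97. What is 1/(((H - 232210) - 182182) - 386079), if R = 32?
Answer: -1/805048 ≈ -1.2422e-6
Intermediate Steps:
a = -4577 (a = -140*32 - 97 = -4480 - 97 = -4577)
H = -4577
1/(((H - 232210) - 182182) - 386079) = 1/(((-4577 - 232210) - 182182) - 386079) = 1/((-236787 - 182182) - 386079) = 1/(-418969 - 386079) = 1/(-805048) = -1/805048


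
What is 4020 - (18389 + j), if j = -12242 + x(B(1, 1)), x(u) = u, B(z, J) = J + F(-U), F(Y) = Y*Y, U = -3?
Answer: -2137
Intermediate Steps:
F(Y) = Y²
B(z, J) = 9 + J (B(z, J) = J + (-1*(-3))² = J + 3² = J + 9 = 9 + J)
j = -12232 (j = -12242 + (9 + 1) = -12242 + 10 = -12232)
4020 - (18389 + j) = 4020 - (18389 - 12232) = 4020 - 1*6157 = 4020 - 6157 = -2137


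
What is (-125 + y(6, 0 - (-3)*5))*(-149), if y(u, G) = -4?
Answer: 19221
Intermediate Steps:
(-125 + y(6, 0 - (-3)*5))*(-149) = (-125 - 4)*(-149) = -129*(-149) = 19221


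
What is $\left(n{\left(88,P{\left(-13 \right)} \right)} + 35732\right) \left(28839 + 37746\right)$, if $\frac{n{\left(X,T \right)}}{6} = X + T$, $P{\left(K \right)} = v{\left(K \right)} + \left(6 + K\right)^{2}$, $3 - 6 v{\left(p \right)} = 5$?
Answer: $2433814920$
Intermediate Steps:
$v{\left(p \right)} = - \frac{1}{3}$ ($v{\left(p \right)} = \frac{1}{2} - \frac{5}{6} = - \frac{1}{3}$)
$P{\left(K \right)} = - \frac{1}{3} + \left(6 + K\right)^{2}$
$n{\left(X,T \right)} = 6 T + 6 X$ ($n{\left(X,T \right)} = 6 \left(X + T\right) = 6 \left(T + X\right) = 6 T + 6 X$)
$\left(n{\left(88,P{\left(-13 \right)} \right)} + 35732\right) \left(28839 + 37746\right) = \left(\left(6 \left(- \frac{1}{3} + \left(6 - 13\right)^{2}\right) + 6 \cdot 88\right) + 35732\right) \left(28839 + 37746\right) = \left(\left(6 \left(- \frac{1}{3} + \left(-7\right)^{2}\right) + 528\right) + 35732\right) 66585 = \left(\left(6 \left(- \frac{1}{3} + 49\right) + 528\right) + 35732\right) 66585 = \left(\left(6 \cdot \frac{146}{3} + 528\right) + 35732\right) 66585 = \left(\left(292 + 528\right) + 35732\right) 66585 = \left(820 + 35732\right) 66585 = 36552 \cdot 66585 = 2433814920$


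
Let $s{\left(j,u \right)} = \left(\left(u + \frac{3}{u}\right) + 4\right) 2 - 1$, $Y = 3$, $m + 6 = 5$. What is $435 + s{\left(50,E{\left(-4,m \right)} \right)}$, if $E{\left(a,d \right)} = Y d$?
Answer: $434$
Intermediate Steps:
$m = -1$ ($m = -6 + 5 = -1$)
$E{\left(a,d \right)} = 3 d$
$s{\left(j,u \right)} = 7 + 2 u + \frac{6}{u}$ ($s{\left(j,u \right)} = \left(4 + u + \frac{3}{u}\right) 2 - 1 = \left(8 + 2 u + \frac{6}{u}\right) - 1 = 7 + 2 u + \frac{6}{u}$)
$435 + s{\left(50,E{\left(-4,m \right)} \right)} = 435 + \left(7 + 2 \cdot 3 \left(-1\right) + \frac{6}{3 \left(-1\right)}\right) = 435 + \left(7 + 2 \left(-3\right) + \frac{6}{-3}\right) = 435 + \left(7 - 6 + 6 \left(- \frac{1}{3}\right)\right) = 435 - 1 = 434$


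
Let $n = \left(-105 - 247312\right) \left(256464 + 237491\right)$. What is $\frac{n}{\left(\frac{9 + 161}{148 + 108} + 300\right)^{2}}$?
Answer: $- \frac{400467113525248}{296219045} \approx -1.3519 \cdot 10^{6}$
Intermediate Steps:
$n = -122212864235$ ($n = \left(-247417\right) 493955 = -122212864235$)
$\frac{n}{\left(\frac{9 + 161}{148 + 108} + 300\right)^{2}} = - \frac{122212864235}{\left(\frac{9 + 161}{148 + 108} + 300\right)^{2}} = - \frac{122212864235}{\left(\frac{170}{256} + 300\right)^{2}} = - \frac{122212864235}{\left(170 \cdot \frac{1}{256} + 300\right)^{2}} = - \frac{122212864235}{\left(\frac{85}{128} + 300\right)^{2}} = - \frac{122212864235}{\left(\frac{38485}{128}\right)^{2}} = - \frac{122212864235}{\frac{1481095225}{16384}} = \left(-122212864235\right) \frac{16384}{1481095225} = - \frac{400467113525248}{296219045}$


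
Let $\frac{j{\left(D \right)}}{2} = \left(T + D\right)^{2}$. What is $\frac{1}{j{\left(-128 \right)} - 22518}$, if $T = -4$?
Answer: $\frac{1}{12330} \approx 8.1103 \cdot 10^{-5}$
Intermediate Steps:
$j{\left(D \right)} = 2 \left(-4 + D\right)^{2}$
$\frac{1}{j{\left(-128 \right)} - 22518} = \frac{1}{2 \left(-4 - 128\right)^{2} - 22518} = \frac{1}{2 \left(-132\right)^{2} - 22518} = \frac{1}{2 \cdot 17424 - 22518} = \frac{1}{34848 - 22518} = \frac{1}{12330}$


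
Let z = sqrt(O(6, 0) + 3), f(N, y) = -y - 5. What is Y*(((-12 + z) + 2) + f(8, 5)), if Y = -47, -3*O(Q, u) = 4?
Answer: 940 - 47*sqrt(15)/3 ≈ 879.32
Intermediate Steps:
O(Q, u) = -4/3 (O(Q, u) = -1/3*4 = -4/3)
f(N, y) = -5 - y
z = sqrt(15)/3 (z = sqrt(-4/3 + 3) = sqrt(5/3) = sqrt(15)/3 ≈ 1.2910)
Y*(((-12 + z) + 2) + f(8, 5)) = -47*(((-12 + sqrt(15)/3) + 2) + (-5 - 1*5)) = -47*((-10 + sqrt(15)/3) + (-5 - 5)) = -47*((-10 + sqrt(15)/3) - 10) = -47*(-20 + sqrt(15)/3) = 940 - 47*sqrt(15)/3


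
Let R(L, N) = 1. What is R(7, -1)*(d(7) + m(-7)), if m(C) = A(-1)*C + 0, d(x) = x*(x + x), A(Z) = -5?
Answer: 133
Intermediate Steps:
d(x) = 2*x² (d(x) = x*(2*x) = 2*x²)
m(C) = -5*C (m(C) = -5*C + 0 = -5*C)
R(7, -1)*(d(7) + m(-7)) = 1*(2*7² - 5*(-7)) = 1*(2*49 + 35) = 1*(98 + 35) = 1*133 = 133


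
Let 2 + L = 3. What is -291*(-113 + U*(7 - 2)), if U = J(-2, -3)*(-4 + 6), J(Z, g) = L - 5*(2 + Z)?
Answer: 29973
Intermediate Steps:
L = 1 (L = -2 + 3 = 1)
J(Z, g) = -9 - 5*Z (J(Z, g) = 1 - 5*(2 + Z) = 1 + (-10 - 5*Z) = -9 - 5*Z)
U = 2 (U = (-9 - 5*(-2))*(-4 + 6) = (-9 + 10)*2 = 1*2 = 2)
-291*(-113 + U*(7 - 2)) = -291*(-113 + 2*(7 - 2)) = -291*(-113 + 2*5) = -291*(-113 + 10) = -291*(-103) = 29973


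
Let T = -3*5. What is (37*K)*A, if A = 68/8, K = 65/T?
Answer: -8177/6 ≈ -1362.8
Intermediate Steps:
T = -15
K = -13/3 (K = 65/(-15) = 65*(-1/15) = -13/3 ≈ -4.3333)
A = 17/2 (A = 68*(⅛) = 17/2 ≈ 8.5000)
(37*K)*A = (37*(-13/3))*(17/2) = -481/3*17/2 = -8177/6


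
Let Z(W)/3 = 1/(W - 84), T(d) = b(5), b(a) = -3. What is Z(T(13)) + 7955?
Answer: 230694/29 ≈ 7955.0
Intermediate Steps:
T(d) = -3
Z(W) = 3/(-84 + W) (Z(W) = 3/(W - 84) = 3/(-84 + W))
Z(T(13)) + 7955 = 3/(-84 - 3) + 7955 = 3/(-87) + 7955 = 3*(-1/87) + 7955 = -1/29 + 7955 = 230694/29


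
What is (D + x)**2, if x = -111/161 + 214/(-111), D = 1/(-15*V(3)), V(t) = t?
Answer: 500672286724/71858844225 ≈ 6.9674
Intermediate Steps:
D = -1/45 (D = 1/(-15*3) = 1/(-45) = -1/45 ≈ -0.022222)
x = -46775/17871 (x = -111*1/161 + 214*(-1/111) = -111/161 - 214/111 = -46775/17871 ≈ -2.6174)
(D + x)**2 = (-1/45 - 46775/17871)**2 = (-707582/268065)**2 = 500672286724/71858844225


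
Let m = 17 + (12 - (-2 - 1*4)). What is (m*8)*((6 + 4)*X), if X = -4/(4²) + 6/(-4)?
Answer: -4900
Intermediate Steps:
X = -7/4 (X = -4/16 + 6*(-¼) = -4*1/16 - 3/2 = -¼ - 3/2 = -7/4 ≈ -1.7500)
m = 35 (m = 17 + (12 - (-2 - 4)) = 17 + (12 - 1*(-6)) = 17 + (12 + 6) = 17 + 18 = 35)
(m*8)*((6 + 4)*X) = (35*8)*((6 + 4)*(-7/4)) = 280*(10*(-7/4)) = 280*(-35/2) = -4900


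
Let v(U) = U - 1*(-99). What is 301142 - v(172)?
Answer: 300871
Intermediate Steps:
v(U) = 99 + U (v(U) = U + 99 = 99 + U)
301142 - v(172) = 301142 - (99 + 172) = 301142 - 1*271 = 301142 - 271 = 300871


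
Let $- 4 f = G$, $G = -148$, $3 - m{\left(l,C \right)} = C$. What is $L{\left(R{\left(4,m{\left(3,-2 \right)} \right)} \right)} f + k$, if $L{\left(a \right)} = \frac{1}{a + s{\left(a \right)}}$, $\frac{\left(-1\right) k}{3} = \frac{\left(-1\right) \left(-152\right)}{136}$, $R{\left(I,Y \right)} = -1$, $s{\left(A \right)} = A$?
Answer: $- \frac{743}{34} \approx -21.853$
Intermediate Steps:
$m{\left(l,C \right)} = 3 - C$
$k = - \frac{57}{17}$ ($k = - 3 \frac{\left(-1\right) \left(-152\right)}{136} = - 3 \cdot 152 \cdot \frac{1}{136} = \left(-3\right) \frac{19}{17} = - \frac{57}{17} \approx -3.3529$)
$L{\left(a \right)} = \frac{1}{2 a}$ ($L{\left(a \right)} = \frac{1}{a + a} = \frac{1}{2 a}$)
$f = 37$ ($f = \left(- \frac{1}{4}\right) \left(-148\right) = 37$)
$L{\left(R{\left(4,m{\left(3,-2 \right)} \right)} \right)} f + k = \frac{1}{2 \left(-1\right)} 37 - \frac{57}{17} = \frac{1}{2} \left(-1\right) 37 - \frac{57}{17} = \left(- \frac{1}{2}\right) 37 - \frac{57}{17} = - \frac{37}{2} - \frac{57}{17} = - \frac{743}{34}$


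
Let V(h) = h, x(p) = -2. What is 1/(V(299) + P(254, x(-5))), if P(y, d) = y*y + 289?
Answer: 1/65104 ≈ 1.5360e-5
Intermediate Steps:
P(y, d) = 289 + y² (P(y, d) = y² + 289 = 289 + y²)
1/(V(299) + P(254, x(-5))) = 1/(299 + (289 + 254²)) = 1/(299 + (289 + 64516)) = 1/(299 + 64805) = 1/65104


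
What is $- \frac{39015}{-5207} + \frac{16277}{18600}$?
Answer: $\frac{810433339}{96850200} \approx 8.3679$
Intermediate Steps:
$- \frac{39015}{-5207} + \frac{16277}{18600} = \left(-39015\right) \left(- \frac{1}{5207}\right) + 16277 \cdot \frac{1}{18600} = \frac{39015}{5207} + \frac{16277}{18600} = \frac{810433339}{96850200}$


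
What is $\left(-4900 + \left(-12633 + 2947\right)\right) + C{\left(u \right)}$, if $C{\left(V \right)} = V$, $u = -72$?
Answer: $-14658$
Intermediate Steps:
$\left(-4900 + \left(-12633 + 2947\right)\right) + C{\left(u \right)} = \left(-4900 + \left(-12633 + 2947\right)\right) - 72 = \left(-4900 - 9686\right) - 72 = -14586 - 72 = -14658$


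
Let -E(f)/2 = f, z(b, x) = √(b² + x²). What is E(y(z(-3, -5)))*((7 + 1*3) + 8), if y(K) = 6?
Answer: -216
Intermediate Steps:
E(f) = -2*f
E(y(z(-3, -5)))*((7 + 1*3) + 8) = (-2*6)*((7 + 1*3) + 8) = -12*((7 + 3) + 8) = -12*(10 + 8) = -12*18 = -216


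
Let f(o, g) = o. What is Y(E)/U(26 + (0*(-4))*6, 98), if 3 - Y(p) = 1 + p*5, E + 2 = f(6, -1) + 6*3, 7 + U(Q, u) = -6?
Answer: 108/13 ≈ 8.3077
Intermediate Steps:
U(Q, u) = -13 (U(Q, u) = -7 - 6 = -13)
E = 22 (E = -2 + (6 + 6*3) = -2 + (6 + 18) = -2 + 24 = 22)
Y(p) = 2 - 5*p (Y(p) = 3 - (1 + p*5) = 3 - (1 + 5*p) = 3 + (-1 - 5*p) = 2 - 5*p)
Y(E)/U(26 + (0*(-4))*6, 98) = (2 - 5*22)/(-13) = (2 - 110)*(-1/13) = -108*(-1/13) = 108/13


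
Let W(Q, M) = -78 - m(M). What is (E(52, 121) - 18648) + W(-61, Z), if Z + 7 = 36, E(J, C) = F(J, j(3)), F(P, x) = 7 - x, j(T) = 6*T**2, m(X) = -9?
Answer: -18764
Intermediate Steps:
E(J, C) = -47 (E(J, C) = 7 - 6*3**2 = 7 - 6*9 = 7 - 1*54 = 7 - 54 = -47)
Z = 29 (Z = -7 + 36 = 29)
W(Q, M) = -69 (W(Q, M) = -78 - 1*(-9) = -78 + 9 = -69)
(E(52, 121) - 18648) + W(-61, Z) = (-47 - 18648) - 69 = -18695 - 69 = -18764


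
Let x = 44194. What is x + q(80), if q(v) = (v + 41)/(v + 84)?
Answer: 7247937/164 ≈ 44195.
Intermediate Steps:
q(v) = (41 + v)/(84 + v)
x + q(80) = 44194 + (41 + 80)/(84 + 80) = 44194 + 121/164 = 7247937/164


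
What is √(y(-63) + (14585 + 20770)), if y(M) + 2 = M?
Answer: √35290 ≈ 187.86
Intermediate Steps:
y(M) = -2 + M
√(y(-63) + (14585 + 20770)) = √((-2 - 63) + (14585 + 20770)) = √(-65 + 35355) = √35290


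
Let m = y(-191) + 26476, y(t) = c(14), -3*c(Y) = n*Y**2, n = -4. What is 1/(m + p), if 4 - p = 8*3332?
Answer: 3/256 ≈ 0.011719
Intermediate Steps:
c(Y) = 4*Y**2/3 (c(Y) = -(-4)*Y**2/3 = 4*Y**2/3)
y(t) = 784/3 (y(t) = (4/3)*14**2 = (4/3)*196 = 784/3)
m = 80212/3 (m = 784/3 + 26476 = 80212/3 ≈ 26737.)
p = -26652 (p = 4 - 8*3332 = 4 - 1*26656 = 4 - 26656 = -26652)
1/(m + p) = 1/(80212/3 - 26652) = 1/(256/3) = 3/256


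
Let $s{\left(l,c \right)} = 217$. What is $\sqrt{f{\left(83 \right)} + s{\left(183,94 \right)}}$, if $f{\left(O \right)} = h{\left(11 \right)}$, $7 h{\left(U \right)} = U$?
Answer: $\frac{3 \sqrt{1190}}{7} \approx 14.784$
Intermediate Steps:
$h{\left(U \right)} = \frac{U}{7}$
$f{\left(O \right)} = \frac{11}{7}$ ($f{\left(O \right)} = \frac{1}{7} \cdot 11 = \frac{11}{7}$)
$\sqrt{f{\left(83 \right)} + s{\left(183,94 \right)}} = \sqrt{\frac{11}{7} + 217} = \sqrt{\frac{1530}{7}} = \frac{3 \sqrt{1190}}{7}$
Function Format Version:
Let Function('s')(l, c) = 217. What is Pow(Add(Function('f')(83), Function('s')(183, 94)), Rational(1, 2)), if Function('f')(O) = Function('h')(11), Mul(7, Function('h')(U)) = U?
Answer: Mul(Rational(3, 7), Pow(1190, Rational(1, 2))) ≈ 14.784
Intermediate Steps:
Function('h')(U) = Mul(Rational(1, 7), U)
Function('f')(O) = Rational(11, 7) (Function('f')(O) = Mul(Rational(1, 7), 11) = Rational(11, 7))
Pow(Add(Function('f')(83), Function('s')(183, 94)), Rational(1, 2)) = Pow(Add(Rational(11, 7), 217), Rational(1, 2)) = Pow(Rational(1530, 7), Rational(1, 2)) = Mul(Rational(3, 7), Pow(1190, Rational(1, 2)))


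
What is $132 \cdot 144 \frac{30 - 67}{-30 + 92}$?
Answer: $- \frac{351648}{31} \approx -11343.0$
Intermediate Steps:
$132 \cdot 144 \frac{30 - 67}{-30 + 92} = 19008 \left(- \frac{37}{62}\right) = - \frac{351648}{31}$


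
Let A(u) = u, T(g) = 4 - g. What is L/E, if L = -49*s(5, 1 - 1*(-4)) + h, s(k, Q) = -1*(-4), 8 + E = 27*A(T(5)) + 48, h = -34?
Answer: -230/13 ≈ -17.692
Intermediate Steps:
E = 13 (E = -8 + (27*(4 - 1*5) + 48) = -8 + (27*(4 - 5) + 48) = -8 + (27*(-1) + 48) = -8 + (-27 + 48) = -8 + 21 = 13)
s(k, Q) = 4
L = -230 (L = -49*4 - 34 = -196 - 34 = -230)
L/E = -230/13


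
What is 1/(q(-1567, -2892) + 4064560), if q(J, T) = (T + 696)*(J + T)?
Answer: 1/13856524 ≈ 7.2168e-8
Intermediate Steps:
q(J, T) = (696 + T)*(J + T)
1/(q(-1567, -2892) + 4064560) = 1/(((-2892)**2 + 696*(-1567) + 696*(-2892) - 1567*(-2892)) + 4064560) = 1/((8363664 - 1090632 - 2012832 + 4531764) + 4064560) = 1/(9791964 + 4064560) = 1/13856524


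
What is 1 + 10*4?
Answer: 41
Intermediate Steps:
1 + 10*4 = 1 + 40 = 41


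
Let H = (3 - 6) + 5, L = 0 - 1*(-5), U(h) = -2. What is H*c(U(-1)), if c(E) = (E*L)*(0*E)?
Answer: 0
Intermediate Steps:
L = 5 (L = 0 + 5 = 5)
c(E) = 0 (c(E) = (E*5)*(0*E) = (5*E)*0 = 0)
H = 2 (H = -3 + 5 = 2)
H*c(U(-1)) = 2*0 = 0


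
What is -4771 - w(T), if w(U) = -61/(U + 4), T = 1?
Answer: -23794/5 ≈ -4758.8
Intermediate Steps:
w(U) = -61/(4 + U)
-4771 - w(T) = -4771 - (-61)/(4 + 1) = -4771 - (-61)/5 = -4771 - 1*(-61/5) = -4771 + 61/5 = -23794/5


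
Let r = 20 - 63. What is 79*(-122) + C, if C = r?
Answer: -9681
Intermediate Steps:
r = -43
C = -43
79*(-122) + C = 79*(-122) - 43 = -9638 - 43 = -9681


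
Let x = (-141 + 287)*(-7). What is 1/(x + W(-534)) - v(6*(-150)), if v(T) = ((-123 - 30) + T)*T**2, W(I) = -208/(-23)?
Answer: 19871563139977/23298 ≈ 8.5293e+8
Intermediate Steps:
x = -1022 (x = 146*(-7) = -1022)
W(I) = 208/23 (W(I) = -208*(-1/23) = 208/23)
v(T) = T**2*(-153 + T) (v(T) = (-153 + T)*T**2 = T**2*(-153 + T))
1/(x + W(-534)) - v(6*(-150)) = 1/(-1022 + 208/23) - (6*(-150))**2*(-153 + 6*(-150)) = 1/(-23298/23) - (-900)**2*(-153 - 900) = -23/23298 - 810000*(-1053) = -23/23298 - 1*(-852930000) = -23/23298 + 852930000 = 19871563139977/23298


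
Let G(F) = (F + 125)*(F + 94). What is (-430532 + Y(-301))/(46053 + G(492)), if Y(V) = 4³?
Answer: -430468/407615 ≈ -1.0561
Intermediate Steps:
Y(V) = 64
G(F) = (94 + F)*(125 + F) (G(F) = (125 + F)*(94 + F) = (94 + F)*(125 + F))
(-430532 + Y(-301))/(46053 + G(492)) = (-430532 + 64)/(46053 + (11750 + 492² + 219*492)) = -430468/(46053 + (11750 + 242064 + 107748)) = -430468/(46053 + 361562) = -430468/407615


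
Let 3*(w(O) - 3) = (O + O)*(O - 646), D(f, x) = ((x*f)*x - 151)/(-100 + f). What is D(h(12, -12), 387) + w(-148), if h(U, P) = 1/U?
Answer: 281360696/3597 ≈ 78221.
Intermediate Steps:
D(f, x) = (-151 + f*x²)/(-100 + f) (D(f, x) = ((f*x)*x - 151)/(-100 + f) = (f*x² - 151)/(-100 + f) = (-151 + f*x²)/(-100 + f))
w(O) = 3 + 2*O*(-646 + O)/3 (w(O) = 3 + ((O + O)*(O - 646))/3 = 3 + ((2*O)*(-646 + O))/3 = 3 + (2*O*(-646 + O))/3 = 3 + 2*O*(-646 + O)/3)
D(h(12, -12), 387) + w(-148) = (-151 + 387²/12)/(-100 + 1/12) + (3 - 1292/3*(-148) + (⅔)*(-148)²) = (-151 + (1/12)*149769)/(-100 + 1/12) + (3 + 191216/3 + (⅔)*21904) = (-151 + 49923/4)/(-1199/12) + (3 + 191216/3 + 43808/3) = -12/1199*49319/4 + 235033/3 = -147957/1199 + 235033/3 = 281360696/3597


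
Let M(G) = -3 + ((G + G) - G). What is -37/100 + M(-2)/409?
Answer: -15633/40900 ≈ -0.38223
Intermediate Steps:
M(G) = -3 + G (M(G) = -3 + (2*G - G) = -3 + G)
-37/100 + M(-2)/409 = -37/100 + (-3 - 2)/409 = -37*1/100 - 5*1/409 = -37/100 - 5/409 = -15633/40900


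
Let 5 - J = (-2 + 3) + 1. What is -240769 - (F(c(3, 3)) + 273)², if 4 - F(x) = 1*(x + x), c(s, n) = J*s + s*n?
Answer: -298850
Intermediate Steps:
J = 3 (J = 5 - ((-2 + 3) + 1) = 5 - (1 + 1) = 5 - 1*2 = 5 - 2 = 3)
c(s, n) = 3*s + n*s (c(s, n) = 3*s + s*n = 3*s + n*s)
F(x) = 4 - 2*x (F(x) = 4 - (x + x) = 4 - 2*x)
-240769 - (F(c(3, 3)) + 273)² = -240769 - ((4 - 6*(3 + 3)) + 273)² = -240769 - ((4 - 6*6) + 273)² = -240769 - ((4 - 2*18) + 273)² = -240769 - ((4 - 36) + 273)² = -240769 - (-32 + 273)² = -240769 - 1*241² = -240769 - 1*58081 = -240769 - 58081 = -298850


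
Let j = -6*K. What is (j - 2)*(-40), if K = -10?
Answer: -2320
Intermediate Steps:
j = 60 (j = -6*(-10) = 60)
(j - 2)*(-40) = (60 - 2)*(-40) = 58*(-40) = -2320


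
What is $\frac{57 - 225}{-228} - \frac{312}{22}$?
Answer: $- \frac{2810}{209} \approx -13.445$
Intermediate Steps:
$\frac{57 - 225}{-228} - \frac{312}{22} = \left(-168\right) \left(- \frac{1}{228}\right) - \frac{156}{11} = \frac{14}{19} - \frac{156}{11} = - \frac{2810}{209}$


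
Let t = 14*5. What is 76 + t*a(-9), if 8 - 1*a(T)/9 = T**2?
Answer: -45914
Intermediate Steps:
a(T) = 72 - 9*T**2
t = 70
76 + t*a(-9) = 76 + 70*(72 - 9*(-9)**2) = 76 + 70*(72 - 9*81) = 76 + 70*(72 - 729) = 76 + 70*(-657) = 76 - 45990 = -45914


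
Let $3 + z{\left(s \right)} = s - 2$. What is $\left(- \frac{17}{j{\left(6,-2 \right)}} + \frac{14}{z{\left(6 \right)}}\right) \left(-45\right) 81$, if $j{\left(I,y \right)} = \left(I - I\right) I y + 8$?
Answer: $- \frac{346275}{8} \approx -43284.0$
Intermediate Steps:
$z{\left(s \right)} = -5 + s$ ($z{\left(s \right)} = -3 + \left(s - 2\right) = -3 + \left(-2 + s\right) = -5 + s$)
$j{\left(I,y \right)} = 8$ ($j{\left(I,y \right)} = 0 I y + 8 = 0 y + 8 = 0 + 8 = 8$)
$\left(- \frac{17}{j{\left(6,-2 \right)}} + \frac{14}{z{\left(6 \right)}}\right) \left(-45\right) 81 = \left(- \frac{17}{8} + \frac{14}{-5 + 6}\right) \left(-45\right) 81 = \left(\left(-17\right) \frac{1}{8} + \frac{14}{1}\right) \left(-45\right) 81 = \left(- \frac{17}{8} + 14 \cdot 1\right) \left(-45\right) 81 = \left(- \frac{17}{8} + 14\right) \left(-45\right) 81 = \frac{95}{8} \left(-45\right) 81 = \left(- \frac{4275}{8}\right) 81 = - \frac{346275}{8}$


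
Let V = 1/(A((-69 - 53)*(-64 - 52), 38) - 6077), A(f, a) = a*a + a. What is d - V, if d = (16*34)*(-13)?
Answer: -32495839/4595 ≈ -7072.0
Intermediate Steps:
A(f, a) = a + a² (A(f, a) = a² + a = a + a²)
V = -1/4595 (V = 1/(38*(1 + 38) - 6077) = 1/(38*39 - 6077) = 1/(1482 - 6077) = 1/(-4595) = -1/4595 ≈ -0.00021763)
d = -7072 (d = 544*(-13) = -7072)
d - V = -7072 - 1*(-1/4595) = -7072 + 1/4595 = -32495839/4595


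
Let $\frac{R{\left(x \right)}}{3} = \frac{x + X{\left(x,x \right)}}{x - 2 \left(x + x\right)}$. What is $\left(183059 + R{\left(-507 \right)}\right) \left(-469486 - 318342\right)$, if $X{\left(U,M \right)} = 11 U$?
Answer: $-144209551916$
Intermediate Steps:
$R{\left(x \right)} = -12$ ($R{\left(x \right)} = 3 \frac{x + 11 x}{x - 2 \left(x + x\right)} = 3 \frac{12 x}{x - 2 \cdot 2 x} = 3 \frac{12 x}{x - 4 x} = 3 \frac{12 x}{\left(-3\right) x} = 3 \cdot 12 x \left(- \frac{1}{3 x}\right) = 3 \left(-4\right) = -12$)
$\left(183059 + R{\left(-507 \right)}\right) \left(-469486 - 318342\right) = \left(183059 - 12\right) \left(-469486 - 318342\right) = 183047 \left(-787828\right) = -144209551916$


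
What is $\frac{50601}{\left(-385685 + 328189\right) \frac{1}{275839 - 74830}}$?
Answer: $- \frac{10171256409}{57496} \approx -1.769 \cdot 10^{5}$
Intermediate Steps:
$\frac{50601}{\left(-385685 + 328189\right) \frac{1}{275839 - 74830}} = \frac{50601}{\left(-57496\right) \frac{1}{201009}} = \frac{50601}{- \frac{57496}{201009}} = 50601 \left(- \frac{201009}{57496}\right) = - \frac{10171256409}{57496}$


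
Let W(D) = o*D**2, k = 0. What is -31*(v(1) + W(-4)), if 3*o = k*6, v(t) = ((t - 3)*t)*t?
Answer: 62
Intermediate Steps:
v(t) = t**2*(-3 + t) (v(t) = ((-3 + t)*t)*t = (t*(-3 + t))*t = t**2*(-3 + t))
o = 0 (o = (0*6)/3 = (1/3)*0 = 0)
W(D) = 0 (W(D) = 0*D**2 = 0)
-31*(v(1) + W(-4)) = -31*(1**2*(-3 + 1) + 0) = -31*(1*(-2) + 0) = -31*(-2 + 0) = -31*(-2) = 62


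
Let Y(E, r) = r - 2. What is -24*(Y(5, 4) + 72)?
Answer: -1776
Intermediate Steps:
Y(E, r) = -2 + r
-24*(Y(5, 4) + 72) = -24*((-2 + 4) + 72) = -24*(2 + 72) = -24*74 = -1776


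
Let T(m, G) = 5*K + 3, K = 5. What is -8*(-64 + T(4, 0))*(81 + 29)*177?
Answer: 5607360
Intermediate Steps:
T(m, G) = 28 (T(m, G) = 5*5 + 3 = 25 + 3 = 28)
-8*(-64 + T(4, 0))*(81 + 29)*177 = -8*(-64 + 28)*(81 + 29)*177 = -(-288)*110*177 = -8*(-3960)*177 = 31680*177 = 5607360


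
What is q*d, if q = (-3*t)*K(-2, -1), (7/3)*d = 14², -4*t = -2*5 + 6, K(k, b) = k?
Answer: 504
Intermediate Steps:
t = 1 (t = -(-2*5 + 6)/4 = -(-10 + 6)/4 = -¼*(-4) = 1)
d = 84 (d = (3/7)*14² = (3/7)*196 = 84)
q = 6 (q = -3*1*(-2) = -3*(-2) = 6)
q*d = 6*84 = 504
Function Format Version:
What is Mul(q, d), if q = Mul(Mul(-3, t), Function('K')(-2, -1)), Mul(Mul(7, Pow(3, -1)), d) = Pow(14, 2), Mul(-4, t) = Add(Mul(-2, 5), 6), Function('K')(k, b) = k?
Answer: 504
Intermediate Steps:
t = 1 (t = Mul(Rational(-1, 4), Add(Mul(-2, 5), 6)) = Mul(Rational(-1, 4), Add(-10, 6)) = Mul(Rational(-1, 4), -4) = 1)
d = 84 (d = Mul(Rational(3, 7), Pow(14, 2)) = Mul(Rational(3, 7), 196) = 84)
q = 6 (q = Mul(Mul(-3, 1), -2) = Mul(-3, -2) = 6)
Mul(q, d) = Mul(6, 84) = 504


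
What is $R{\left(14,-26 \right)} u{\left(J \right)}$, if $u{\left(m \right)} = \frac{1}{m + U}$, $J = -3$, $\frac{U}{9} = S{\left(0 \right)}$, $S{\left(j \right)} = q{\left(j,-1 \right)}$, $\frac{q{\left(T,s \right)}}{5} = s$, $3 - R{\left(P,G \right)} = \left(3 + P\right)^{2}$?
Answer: $\frac{143}{24} \approx 5.9583$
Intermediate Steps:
$R{\left(P,G \right)} = 3 - \left(3 + P\right)^{2}$
$q{\left(T,s \right)} = 5 s$
$S{\left(j \right)} = -5$ ($S{\left(j \right)} = 5 \left(-1\right) = -5$)
$U = -45$ ($U = 9 \left(-5\right) = -45$)
$u{\left(m \right)} = \frac{1}{-45 + m}$ ($u{\left(m \right)} = \frac{1}{m - 45} = \frac{1}{-45 + m}$)
$R{\left(14,-26 \right)} u{\left(J \right)} = \frac{3 - \left(3 + 14\right)^{2}}{-45 - 3} = \frac{3 - 17^{2}}{-48} = \left(3 - 289\right) \left(- \frac{1}{48}\right) = \left(-286\right) \left(- \frac{1}{48}\right) = \frac{143}{24}$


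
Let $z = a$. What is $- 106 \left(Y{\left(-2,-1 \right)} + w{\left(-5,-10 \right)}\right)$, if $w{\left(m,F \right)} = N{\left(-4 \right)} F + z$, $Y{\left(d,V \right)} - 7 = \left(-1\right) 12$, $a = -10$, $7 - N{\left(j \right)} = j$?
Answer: $13250$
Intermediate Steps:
$N{\left(j \right)} = 7 - j$
$Y{\left(d,V \right)} = -5$ ($Y{\left(d,V \right)} = 7 - 12 = -5$)
$z = -10$
$w{\left(m,F \right)} = -10 + 11 F$ ($w{\left(m,F \right)} = \left(7 - -4\right) F - 10 = \left(7 + 4\right) F - 10 = 11 F - 10 = -10 + 11 F$)
$- 106 \left(Y{\left(-2,-1 \right)} + w{\left(-5,-10 \right)}\right) = - 106 \left(-5 + \left(-10 + 11 \left(-10\right)\right)\right) = - 106 \left(-5 - 120\right) = \left(-106\right) \left(-125\right) = 13250$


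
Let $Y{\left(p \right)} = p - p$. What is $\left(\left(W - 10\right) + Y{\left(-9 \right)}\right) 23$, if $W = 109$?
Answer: $2277$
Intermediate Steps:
$Y{\left(p \right)} = 0$
$\left(\left(W - 10\right) + Y{\left(-9 \right)}\right) 23 = \left(\left(109 - 10\right) + 0\right) 23 = \left(99 + 0\right) 23 = 99 \cdot 23 = 2277$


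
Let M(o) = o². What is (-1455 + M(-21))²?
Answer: 1028196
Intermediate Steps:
(-1455 + M(-21))² = (-1455 + (-21)²)² = (-1455 + 441)² = (-1014)² = 1028196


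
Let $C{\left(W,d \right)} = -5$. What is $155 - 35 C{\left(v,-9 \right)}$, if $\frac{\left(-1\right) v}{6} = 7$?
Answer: $330$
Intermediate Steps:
$v = -42$ ($v = \left(-6\right) 7 = -42$)
$155 - 35 C{\left(v,-9 \right)} = 155 - -175 = 155 + 175 = 330$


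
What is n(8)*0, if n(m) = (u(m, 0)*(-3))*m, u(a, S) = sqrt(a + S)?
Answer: 0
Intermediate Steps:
u(a, S) = sqrt(S + a)
n(m) = -3*m**(3/2) (n(m) = (sqrt(0 + m)*(-3))*m = (sqrt(m)*(-3))*m = (-3*sqrt(m))*m = -3*m**(3/2))
n(8)*0 = -48*sqrt(2)*0 = 0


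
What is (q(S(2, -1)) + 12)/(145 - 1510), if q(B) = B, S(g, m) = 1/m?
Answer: -11/1365 ≈ -0.0080586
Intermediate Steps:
(q(S(2, -1)) + 12)/(145 - 1510) = (1/(-1) + 12)/(145 - 1510) = (-1 + 12)/(-1365) = 11*(-1/1365) = -11/1365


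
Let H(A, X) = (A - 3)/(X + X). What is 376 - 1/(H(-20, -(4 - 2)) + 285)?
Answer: 437284/1163 ≈ 376.00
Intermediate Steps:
H(A, X) = (-3 + A)/(2*X) (H(A, X) = (-3 + A)/((2*X)) = (-3 + A)*(1/(2*X)) = (-3 + A)/(2*X))
376 - 1/(H(-20, -(4 - 2)) + 285) = 376 - 1/((-3 - 20)/(2*((-(4 - 2)))) + 285) = 376 - 1/((1/2)*(-23)/(-1*2) + 285) = 376 - 1/((1/2)*(-23)/(-2) + 285) = 376 - 1/((1/2)*(-1/2)*(-23) + 285) = 376 - 1/(23/4 + 285) = 376 - 1/1163/4 = 376 - 1*4/1163 = 376 - 4/1163 = 437284/1163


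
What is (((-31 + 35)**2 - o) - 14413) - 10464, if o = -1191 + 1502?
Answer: -25172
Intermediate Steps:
o = 311
(((-31 + 35)**2 - o) - 14413) - 10464 = (((-31 + 35)**2 - 1*311) - 14413) - 10464 = ((4**2 - 311) - 14413) - 10464 = ((16 - 311) - 14413) - 10464 = (-295 - 14413) - 10464 = -14708 - 10464 = -25172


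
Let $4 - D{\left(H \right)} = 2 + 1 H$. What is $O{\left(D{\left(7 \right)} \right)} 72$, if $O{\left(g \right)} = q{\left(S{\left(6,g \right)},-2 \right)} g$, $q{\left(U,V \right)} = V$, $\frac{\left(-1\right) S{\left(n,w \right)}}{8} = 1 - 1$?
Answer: $720$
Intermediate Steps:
$S{\left(n,w \right)} = 0$ ($S{\left(n,w \right)} = - 8 \left(1 - 1\right) = \left(-8\right) 0 = 0$)
$D{\left(H \right)} = 2 - H$ ($D{\left(H \right)} = 4 - \left(2 + 1 H\right) = 4 - \left(2 + H\right) = 2 - H$)
$O{\left(g \right)} = - 2 g$
$O{\left(D{\left(7 \right)} \right)} 72 = - 2 \left(2 - 7\right) 72 = \left(-2\right) \left(-5\right) 72 = 10 \cdot 72 = 720$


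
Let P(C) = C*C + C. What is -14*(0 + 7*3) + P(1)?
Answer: -292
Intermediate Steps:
P(C) = C + C**2 (P(C) = C**2 + C = C + C**2)
-14*(0 + 7*3) + P(1) = -14*(0 + 7*3) + 1*(1 + 1) = -14*(0 + 21) + 1*2 = -14*21 + 2 = -294 + 2 = -292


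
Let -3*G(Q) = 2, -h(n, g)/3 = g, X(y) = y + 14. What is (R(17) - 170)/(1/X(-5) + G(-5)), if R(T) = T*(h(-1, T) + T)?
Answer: 6732/5 ≈ 1346.4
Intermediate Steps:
X(y) = 14 + y
h(n, g) = -3*g
G(Q) = -⅔ (G(Q) = -⅓*2 = -⅔)
R(T) = -2*T² (R(T) = T*(-3*T + T) = T*(-2*T) = -2*T²)
(R(17) - 170)/(1/X(-5) + G(-5)) = (-2*17² - 170)/(1/(14 - 5) - ⅔) = (-2*289 - 170)/(1/9 - ⅔) = (-578 - 170)/(⅑ - ⅔) = -748/(-5/9) = -748*(-9/5) = 6732/5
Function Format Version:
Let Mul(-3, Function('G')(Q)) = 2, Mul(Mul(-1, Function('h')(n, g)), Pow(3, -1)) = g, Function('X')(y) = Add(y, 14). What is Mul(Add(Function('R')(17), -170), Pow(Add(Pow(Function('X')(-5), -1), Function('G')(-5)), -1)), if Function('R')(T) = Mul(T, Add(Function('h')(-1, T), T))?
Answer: Rational(6732, 5) ≈ 1346.4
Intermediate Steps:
Function('X')(y) = Add(14, y)
Function('h')(n, g) = Mul(-3, g)
Function('G')(Q) = Rational(-2, 3) (Function('G')(Q) = Mul(Rational(-1, 3), 2) = Rational(-2, 3))
Function('R')(T) = Mul(-2, Pow(T, 2)) (Function('R')(T) = Mul(T, Add(Mul(-3, T), T)) = Mul(T, Mul(-2, T)) = Mul(-2, Pow(T, 2)))
Mul(Add(Function('R')(17), -170), Pow(Add(Pow(Function('X')(-5), -1), Function('G')(-5)), -1)) = Mul(Add(Mul(-2, Pow(17, 2)), -170), Pow(Add(Pow(Add(14, -5), -1), Rational(-2, 3)), -1)) = Mul(Add(Mul(-2, 289), -170), Pow(Add(Pow(9, -1), Rational(-2, 3)), -1)) = Mul(Add(-578, -170), Pow(Add(Rational(1, 9), Rational(-2, 3)), -1)) = Mul(-748, Pow(Rational(-5, 9), -1)) = Mul(-748, Rational(-9, 5)) = Rational(6732, 5)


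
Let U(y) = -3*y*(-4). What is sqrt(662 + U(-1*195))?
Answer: I*sqrt(1678) ≈ 40.963*I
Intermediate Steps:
U(y) = 12*y
sqrt(662 + U(-1*195)) = sqrt(662 + 12*(-1*195)) = sqrt(662 + 12*(-195)) = sqrt(662 - 2340) = sqrt(-1678) = I*sqrt(1678)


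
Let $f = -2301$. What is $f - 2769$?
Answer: $-5070$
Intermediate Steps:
$f - 2769 = -2301 - 2769 = -5070$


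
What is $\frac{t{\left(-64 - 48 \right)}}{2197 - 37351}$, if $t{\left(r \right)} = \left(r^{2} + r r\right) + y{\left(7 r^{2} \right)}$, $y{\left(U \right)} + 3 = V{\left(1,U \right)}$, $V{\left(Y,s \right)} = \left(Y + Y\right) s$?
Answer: $- \frac{200701}{35154} \approx -5.7092$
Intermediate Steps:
$V{\left(Y,s \right)} = 2 Y s$
$y{\left(U \right)} = -3 + 2 U$ ($y{\left(U \right)} = -3 + 2 \cdot 1 U = -3 + 2 U$)
$t{\left(r \right)} = -3 + 16 r^{2}$ ($t{\left(r \right)} = \left(r^{2} + r r\right) + \left(-3 + 2 \cdot 7 r^{2}\right) = \left(r^{2} + r^{2}\right) + \left(-3 + 14 r^{2}\right) = 2 r^{2} + \left(-3 + 14 r^{2}\right) = -3 + 16 r^{2}$)
$\frac{t{\left(-64 - 48 \right)}}{2197 - 37351} = \frac{-3 + 16 \left(-64 - 48\right)^{2}}{2197 - 37351} = \frac{-3 + 16 \left(-112\right)^{2}}{-35154} = \left(-3 + 16 \cdot 12544\right) \left(- \frac{1}{35154}\right) = \left(-3 + 200704\right) \left(- \frac{1}{35154}\right) = 200701 \left(- \frac{1}{35154}\right) = - \frac{200701}{35154}$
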